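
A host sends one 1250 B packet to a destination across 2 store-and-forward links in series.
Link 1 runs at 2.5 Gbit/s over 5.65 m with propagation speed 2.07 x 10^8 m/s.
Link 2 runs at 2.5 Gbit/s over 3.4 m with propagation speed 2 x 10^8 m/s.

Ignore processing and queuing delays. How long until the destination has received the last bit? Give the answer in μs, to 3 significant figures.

L = 1250 × 8 = 10000 bits.
Transmission delay per hop = L/R = 10000/2500000000 = 4 μs; 2 hops → 8 μs.
Propagation delays (d/s per hop): 0.0272947, 0.017 μs; sum = 0.0442947 μs.
End-to-end = 8.04 μs.

8.04 μs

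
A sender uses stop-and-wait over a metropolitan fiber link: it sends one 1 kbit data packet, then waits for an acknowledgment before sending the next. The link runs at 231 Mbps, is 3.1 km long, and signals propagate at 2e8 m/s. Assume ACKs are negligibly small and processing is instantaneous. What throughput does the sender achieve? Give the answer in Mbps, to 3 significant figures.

28.3 Mbps

t_tx = L/R = 1000/231000000 = 4.329e-06 s.
t_prop = 3100/200000000 = 1.55e-05 s; RTT = 3.1e-05 s.
Cycle = t_tx + RTT = 3.5329e-05 s.
Throughput = L / cycle = 1000 / 3.5329e-05 = 28.3 Mbps.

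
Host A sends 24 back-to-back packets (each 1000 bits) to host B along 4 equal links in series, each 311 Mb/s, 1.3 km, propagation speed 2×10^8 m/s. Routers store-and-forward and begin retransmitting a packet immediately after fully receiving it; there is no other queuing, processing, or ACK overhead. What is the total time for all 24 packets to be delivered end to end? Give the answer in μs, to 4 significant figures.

112.8 μs

Per-hop transmission t_tx = L/R = 1000/311000000 = 3.21543 μs.
Per-hop propagation t_prop = 1300/200000000 = 6.5 μs.
Pipeline fill: first packet needs 4·t_tx to clear all hops; remaining 23 packets each add one t_tx.
Total = (4+24-1)·t_tx + 4·t_prop = 27·3.21543 + 4·6.5 = 112.8 μs.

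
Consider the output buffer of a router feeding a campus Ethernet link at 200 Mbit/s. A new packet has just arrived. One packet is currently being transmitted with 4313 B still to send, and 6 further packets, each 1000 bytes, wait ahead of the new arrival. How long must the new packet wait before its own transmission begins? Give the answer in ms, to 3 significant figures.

Each queued packet: L/R = 8000/200000000 = 0.04 ms.
6 queued → 0.24 ms.
Plus remaining 34504 bits of current packet: 0.17252 ms.
Queuing delay = 0.413 ms.

0.413 ms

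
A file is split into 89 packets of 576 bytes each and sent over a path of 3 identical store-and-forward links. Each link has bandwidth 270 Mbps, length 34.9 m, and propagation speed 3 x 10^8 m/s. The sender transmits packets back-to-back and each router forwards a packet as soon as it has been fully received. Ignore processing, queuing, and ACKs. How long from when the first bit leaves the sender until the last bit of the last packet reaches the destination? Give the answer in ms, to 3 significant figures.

Per-hop transmission t_tx = L/R = 4608/270000000 = 0.0170667 ms.
Per-hop propagation t_prop = 34.9/300000000 = 0.000116333 ms.
Pipeline fill: first packet needs 3·t_tx to clear all hops; remaining 88 packets each add one t_tx.
Total = (3+89-1)·t_tx + 3·t_prop = 91·0.0170667 + 3·0.000116333 = 1.55 ms.

1.55 ms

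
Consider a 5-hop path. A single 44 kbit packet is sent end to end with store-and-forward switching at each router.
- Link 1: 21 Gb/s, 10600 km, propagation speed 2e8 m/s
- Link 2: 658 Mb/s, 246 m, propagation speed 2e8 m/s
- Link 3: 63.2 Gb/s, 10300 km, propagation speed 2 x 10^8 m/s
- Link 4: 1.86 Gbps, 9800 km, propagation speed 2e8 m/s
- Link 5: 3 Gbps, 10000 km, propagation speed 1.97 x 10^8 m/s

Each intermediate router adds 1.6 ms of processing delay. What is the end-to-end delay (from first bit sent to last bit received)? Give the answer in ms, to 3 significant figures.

L = 44000 bits.
Transmission delays (L/R per hop): 0.00209524, 0.0668693, 0.000696203, 0.0236559, 0.0146667 ms; sum = 0.107983 ms.
Propagation delays (d/s per hop): 53, 0.00123, 51.5, 49, 50.7614 ms; sum = 204.263 ms.
Processing at 4 router(s): 4 × 1.6 ms = 6.4 ms.
End-to-end = 211 ms.

211 ms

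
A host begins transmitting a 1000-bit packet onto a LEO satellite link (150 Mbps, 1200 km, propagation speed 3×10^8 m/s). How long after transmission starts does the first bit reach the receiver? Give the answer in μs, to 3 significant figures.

4000 μs

First bit experiences only propagation delay: d/s = 1200000/300000000 = 4000 μs.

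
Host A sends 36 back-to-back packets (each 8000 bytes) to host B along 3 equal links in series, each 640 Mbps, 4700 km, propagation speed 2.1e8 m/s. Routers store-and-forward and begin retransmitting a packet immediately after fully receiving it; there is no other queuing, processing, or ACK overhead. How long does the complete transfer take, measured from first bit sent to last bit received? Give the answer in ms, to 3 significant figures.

70.9 ms

Per-hop transmission t_tx = L/R = 64000/640000000 = 0.1 ms.
Per-hop propagation t_prop = 4700000/210000000 = 22.381 ms.
Pipeline fill: first packet needs 3·t_tx to clear all hops; remaining 35 packets each add one t_tx.
Total = (3+36-1)·t_tx + 3·t_prop = 38·0.1 + 3·22.381 = 70.9 ms.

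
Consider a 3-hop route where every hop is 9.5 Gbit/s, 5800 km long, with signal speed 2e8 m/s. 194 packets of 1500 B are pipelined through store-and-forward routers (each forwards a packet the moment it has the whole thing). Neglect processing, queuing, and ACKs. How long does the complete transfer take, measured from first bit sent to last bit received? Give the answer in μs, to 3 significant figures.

87200 μs

Per-hop transmission t_tx = L/R = 12000/9500000000 = 1.26316 μs.
Per-hop propagation t_prop = 5800000/200000000 = 29000 μs.
Pipeline fill: first packet needs 3·t_tx to clear all hops; remaining 193 packets each add one t_tx.
Total = (3+194-1)·t_tx + 3·t_prop = 196·1.26316 + 3·29000 = 87200 μs.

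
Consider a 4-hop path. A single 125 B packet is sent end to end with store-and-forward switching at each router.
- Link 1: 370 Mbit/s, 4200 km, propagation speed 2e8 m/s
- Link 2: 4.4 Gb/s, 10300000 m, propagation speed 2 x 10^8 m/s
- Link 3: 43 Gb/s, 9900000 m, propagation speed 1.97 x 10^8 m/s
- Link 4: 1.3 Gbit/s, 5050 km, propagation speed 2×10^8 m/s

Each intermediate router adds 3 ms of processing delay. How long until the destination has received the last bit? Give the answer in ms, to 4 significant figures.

L = 125 × 8 = 1000 bits.
Transmission delays (L/R per hop): 0.0027027, 0.000227273, 2.32558e-05, 0.000769231 ms; sum = 0.00372246 ms.
Propagation delays (d/s per hop): 21, 51.5, 50.2538, 25.25 ms; sum = 148.004 ms.
Processing at 3 router(s): 3 × 3 ms = 9 ms.
End-to-end = 157.0 ms.

157.0 ms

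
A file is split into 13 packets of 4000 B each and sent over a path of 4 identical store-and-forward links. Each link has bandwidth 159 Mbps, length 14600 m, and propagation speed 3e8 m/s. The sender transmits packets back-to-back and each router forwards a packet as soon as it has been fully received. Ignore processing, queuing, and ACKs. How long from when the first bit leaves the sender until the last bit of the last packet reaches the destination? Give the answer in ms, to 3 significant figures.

Per-hop transmission t_tx = L/R = 32000/159000000 = 0.201258 ms.
Per-hop propagation t_prop = 14600/300000000 = 0.0486667 ms.
Pipeline fill: first packet needs 4·t_tx to clear all hops; remaining 12 packets each add one t_tx.
Total = (4+13-1)·t_tx + 4·t_prop = 16·0.201258 + 4·0.0486667 = 3.41 ms.

3.41 ms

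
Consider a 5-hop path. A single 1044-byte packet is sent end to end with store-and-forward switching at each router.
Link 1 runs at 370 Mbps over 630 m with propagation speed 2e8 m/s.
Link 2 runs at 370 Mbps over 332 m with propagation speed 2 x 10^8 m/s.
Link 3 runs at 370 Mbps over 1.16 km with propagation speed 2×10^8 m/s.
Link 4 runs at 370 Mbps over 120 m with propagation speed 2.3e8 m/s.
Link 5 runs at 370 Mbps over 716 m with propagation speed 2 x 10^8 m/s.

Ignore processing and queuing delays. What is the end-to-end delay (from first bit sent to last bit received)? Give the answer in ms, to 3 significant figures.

L = 1044 × 8 = 8352 bits.
Transmission delay per hop = L/R = 8352/370000000 = 0.022573 ms; 5 hops → 0.112865 ms.
Propagation delays (d/s per hop): 0.00315, 0.00166, 0.0058, 0.000521739, 0.00358 ms; sum = 0.0147117 ms.
End-to-end = 0.128 ms.

0.128 ms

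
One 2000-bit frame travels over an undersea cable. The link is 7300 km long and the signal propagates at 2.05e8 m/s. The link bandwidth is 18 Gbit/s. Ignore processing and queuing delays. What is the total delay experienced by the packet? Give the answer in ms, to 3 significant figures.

35.6 ms

Transmission delay = L/R = 2000 / 18000000000 = 0.000111111 ms.
Propagation delay = d/s = 7300000 m / 2.05e+08 m/s = 35.6098 ms.
Total = 35.6 ms.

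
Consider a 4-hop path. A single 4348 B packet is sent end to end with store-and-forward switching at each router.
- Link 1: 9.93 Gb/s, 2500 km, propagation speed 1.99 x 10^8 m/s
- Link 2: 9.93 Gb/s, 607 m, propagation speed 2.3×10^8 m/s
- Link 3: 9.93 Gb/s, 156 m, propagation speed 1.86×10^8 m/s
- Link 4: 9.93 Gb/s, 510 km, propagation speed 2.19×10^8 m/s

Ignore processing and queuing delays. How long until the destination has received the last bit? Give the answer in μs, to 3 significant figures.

L = 4348 × 8 = 34784 bits.
Transmission delay per hop = L/R = 34784/9930000000 = 3.50292 μs; 4 hops → 14.0117 μs.
Propagation delays (d/s per hop): 12562.8, 2.63913, 0.83871, 2328.77 μs; sum = 14895.1 μs.
End-to-end = 14900 μs.

14900 μs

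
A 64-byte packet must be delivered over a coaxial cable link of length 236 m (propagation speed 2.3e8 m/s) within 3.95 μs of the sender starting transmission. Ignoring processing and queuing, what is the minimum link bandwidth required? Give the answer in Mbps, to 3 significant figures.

175 Mbps

L = 512 bits.
Propagation delay = 236 / 2.3e+08 = 1.02609 μs.
Transmission budget = 3.95 − 1.02609 = 2.92391 μs.
R ≥ L / t_tx = 512 bits / 2.92391e-06 s = 175 Mbps.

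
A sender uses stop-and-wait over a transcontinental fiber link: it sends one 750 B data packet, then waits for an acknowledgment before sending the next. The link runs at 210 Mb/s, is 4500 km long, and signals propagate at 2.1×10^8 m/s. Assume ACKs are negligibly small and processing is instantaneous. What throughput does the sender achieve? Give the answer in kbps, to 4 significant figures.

t_tx = L/R = 6000/210000000 = 2.85714e-05 s.
t_prop = 4500000/210000000 = 0.0214286 s; RTT = 0.0428571 s.
Cycle = t_tx + RTT = 0.0428857 s.
Throughput = L / cycle = 6000 / 0.0428857 = 139.9 kbps.

139.9 kbps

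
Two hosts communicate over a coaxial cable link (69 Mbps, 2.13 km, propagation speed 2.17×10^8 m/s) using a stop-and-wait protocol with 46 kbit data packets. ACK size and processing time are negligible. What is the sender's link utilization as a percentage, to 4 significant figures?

97.14 %

t_tx = L/R = 46000/69000000 = 0.000666667 s.
t_prop = 2130/217000000 = 9.81567e-06 s; RTT = 1.96313e-05 s.
Cycle = t_tx + RTT = 0.000686298 s.
Utilization = t_tx / cycle = 0.000666667/0.000686298 = 97.14 %.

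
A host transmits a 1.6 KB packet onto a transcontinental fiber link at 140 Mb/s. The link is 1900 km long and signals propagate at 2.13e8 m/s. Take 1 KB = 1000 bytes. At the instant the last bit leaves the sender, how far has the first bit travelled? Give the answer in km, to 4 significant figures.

19.47 km

t_tx = L/R = 12800/140000000 = 9.14286e-05 s.
Distance = s × t_tx = 213000000 × 9.14286e-05 = 19.47 km.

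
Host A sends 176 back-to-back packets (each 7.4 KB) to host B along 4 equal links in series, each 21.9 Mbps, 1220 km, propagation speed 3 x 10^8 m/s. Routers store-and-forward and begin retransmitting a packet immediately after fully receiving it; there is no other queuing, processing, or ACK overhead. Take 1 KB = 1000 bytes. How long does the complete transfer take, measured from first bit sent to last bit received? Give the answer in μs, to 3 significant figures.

Per-hop transmission t_tx = L/R = 59200/21900000 = 2703.2 μs.
Per-hop propagation t_prop = 1220000/300000000 = 4066.67 μs.
Pipeline fill: first packet needs 4·t_tx to clear all hops; remaining 175 packets each add one t_tx.
Total = (4+176-1)·t_tx + 4·t_prop = 179·2703.2 + 4·4066.67 = 500000 μs.

500000 μs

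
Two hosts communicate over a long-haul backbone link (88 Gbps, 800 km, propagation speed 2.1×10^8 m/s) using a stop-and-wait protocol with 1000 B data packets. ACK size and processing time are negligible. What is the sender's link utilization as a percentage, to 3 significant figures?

0.00119 %

t_tx = L/R = 8000/88000000000 = 9.09091e-08 s.
t_prop = 800000/210000000 = 0.00380952 s; RTT = 0.00761905 s.
Cycle = t_tx + RTT = 0.00761914 s.
Utilization = t_tx / cycle = 9.09091e-08/0.00761914 = 0.00119 %.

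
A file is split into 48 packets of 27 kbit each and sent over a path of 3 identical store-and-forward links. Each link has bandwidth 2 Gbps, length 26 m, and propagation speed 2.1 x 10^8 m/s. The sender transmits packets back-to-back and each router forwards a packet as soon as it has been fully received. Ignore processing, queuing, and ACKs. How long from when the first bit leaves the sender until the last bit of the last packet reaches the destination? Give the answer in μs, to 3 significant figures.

Per-hop transmission t_tx = L/R = 27000/2000000000 = 13.5 μs.
Per-hop propagation t_prop = 26/210000000 = 0.12381 μs.
Pipeline fill: first packet needs 3·t_tx to clear all hops; remaining 47 packets each add one t_tx.
Total = (3+48-1)·t_tx + 3·t_prop = 50·13.5 + 3·0.12381 = 675 μs.

675 μs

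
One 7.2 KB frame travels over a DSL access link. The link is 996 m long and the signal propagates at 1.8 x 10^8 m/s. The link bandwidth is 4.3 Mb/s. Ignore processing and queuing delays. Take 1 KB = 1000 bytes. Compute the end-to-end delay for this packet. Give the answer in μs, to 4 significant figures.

L = 57600 bits.
Transmission delay = L/R = 57600 / 4300000 = 13395.3 μs.
Propagation delay = d/s = 996 m / 180000000 m/s = 5.53333 μs.
Total = 13400 μs.

13400 μs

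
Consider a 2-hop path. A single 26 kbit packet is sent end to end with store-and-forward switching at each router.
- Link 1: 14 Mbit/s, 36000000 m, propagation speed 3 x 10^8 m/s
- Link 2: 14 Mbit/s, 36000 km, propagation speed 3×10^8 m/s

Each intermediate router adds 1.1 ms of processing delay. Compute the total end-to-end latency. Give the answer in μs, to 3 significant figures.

245000 μs

L = 26000 bits.
Transmission delay per hop = L/R = 26000/14000000 = 1857.14 μs; 2 hops → 3714.29 μs.
Propagation delays (d/s per hop): 120000, 120000 μs; sum = 240000 μs.
Processing at 1 router(s): 1 × 1.1 ms = 1100 μs.
End-to-end = 245000 μs.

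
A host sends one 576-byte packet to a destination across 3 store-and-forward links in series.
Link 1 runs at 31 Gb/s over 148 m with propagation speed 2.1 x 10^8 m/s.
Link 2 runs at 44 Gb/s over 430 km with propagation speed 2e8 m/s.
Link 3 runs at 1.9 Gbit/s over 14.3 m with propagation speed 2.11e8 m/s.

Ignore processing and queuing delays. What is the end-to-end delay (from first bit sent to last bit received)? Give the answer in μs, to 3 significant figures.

L = 576 × 8 = 4608 bits.
Transmission delays (L/R per hop): 0.148645, 0.104727, 2.42526 μs; sum = 2.67864 μs.
Propagation delays (d/s per hop): 0.704762, 2150, 0.0677725 μs; sum = 2150.77 μs.
End-to-end = 2150 μs.

2150 μs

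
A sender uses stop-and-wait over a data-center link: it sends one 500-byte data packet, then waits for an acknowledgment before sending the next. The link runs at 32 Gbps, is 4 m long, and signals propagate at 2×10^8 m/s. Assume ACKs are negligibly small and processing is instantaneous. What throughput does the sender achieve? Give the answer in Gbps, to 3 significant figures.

t_tx = L/R = 4000/32000000000 = 1.25e-07 s.
t_prop = 4/200000000 = 2e-08 s; RTT = 4e-08 s.
Cycle = t_tx + RTT = 1.65e-07 s.
Throughput = L / cycle = 4000 / 1.65e-07 = 24.2 Gbps.

24.2 Gbps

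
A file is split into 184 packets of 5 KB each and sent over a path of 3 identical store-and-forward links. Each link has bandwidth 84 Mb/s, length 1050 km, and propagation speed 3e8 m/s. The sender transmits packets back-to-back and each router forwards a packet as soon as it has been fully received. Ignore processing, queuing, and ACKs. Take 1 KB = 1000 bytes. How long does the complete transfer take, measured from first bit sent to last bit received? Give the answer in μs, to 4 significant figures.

99070 μs

Per-hop transmission t_tx = L/R = 40000/84000000 = 476.19 μs.
Per-hop propagation t_prop = 1050000/300000000 = 3500 μs.
Pipeline fill: first packet needs 3·t_tx to clear all hops; remaining 183 packets each add one t_tx.
Total = (3+184-1)·t_tx + 3·t_prop = 186·476.19 + 3·3500 = 99070 μs.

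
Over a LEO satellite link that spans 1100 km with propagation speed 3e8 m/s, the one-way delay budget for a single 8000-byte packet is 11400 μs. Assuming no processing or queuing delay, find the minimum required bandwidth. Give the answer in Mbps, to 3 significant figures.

8.28 Mbps

L = 64000 bits.
Propagation delay = 1100000 / 300000000 = 3666.67 μs.
Transmission budget = 11400 − 3666.67 = 7733.33 μs.
R ≥ L / t_tx = 64000 bits / 0.00773333 s = 8.28 Mbps.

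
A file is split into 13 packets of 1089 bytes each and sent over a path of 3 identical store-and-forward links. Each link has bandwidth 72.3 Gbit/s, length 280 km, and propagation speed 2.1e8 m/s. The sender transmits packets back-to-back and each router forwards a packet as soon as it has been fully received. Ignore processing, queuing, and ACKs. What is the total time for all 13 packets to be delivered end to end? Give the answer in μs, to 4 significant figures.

Per-hop transmission t_tx = L/R = 8712/72300000000 = 0.120498 μs.
Per-hop propagation t_prop = 280000/210000000 = 1333.33 μs.
Pipeline fill: first packet needs 3·t_tx to clear all hops; remaining 12 packets each add one t_tx.
Total = (3+13-1)·t_tx + 3·t_prop = 15·0.120498 + 3·1333.33 = 4002 μs.

4002 μs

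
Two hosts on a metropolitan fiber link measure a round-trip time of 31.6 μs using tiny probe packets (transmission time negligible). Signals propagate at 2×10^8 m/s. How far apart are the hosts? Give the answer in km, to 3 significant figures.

One-way propagation = RTT/2 = 15.8 μs.
d = s × t = 200000000 × 1.58e-05 = 3.16 km.

3.16 km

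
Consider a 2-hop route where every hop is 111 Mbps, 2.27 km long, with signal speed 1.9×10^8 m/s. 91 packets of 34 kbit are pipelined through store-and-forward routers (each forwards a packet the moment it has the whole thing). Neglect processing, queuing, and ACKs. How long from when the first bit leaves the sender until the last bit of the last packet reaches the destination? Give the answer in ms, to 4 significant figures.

28.20 ms

Per-hop transmission t_tx = L/R = 34000/111000000 = 0.306306 ms.
Per-hop propagation t_prop = 2270/190000000 = 0.0119474 ms.
Pipeline fill: first packet needs 2·t_tx to clear all hops; remaining 90 packets each add one t_tx.
Total = (2+91-1)·t_tx + 2·t_prop = 92·0.306306 + 2·0.0119474 = 28.20 ms.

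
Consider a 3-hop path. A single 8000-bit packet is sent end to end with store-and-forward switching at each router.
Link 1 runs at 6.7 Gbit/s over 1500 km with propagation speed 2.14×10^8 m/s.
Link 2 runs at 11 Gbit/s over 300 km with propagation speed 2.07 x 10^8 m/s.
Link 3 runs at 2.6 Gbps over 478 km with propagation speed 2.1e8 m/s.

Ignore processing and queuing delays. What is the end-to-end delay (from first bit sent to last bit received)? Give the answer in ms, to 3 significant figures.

Transmission delays (L/R per hop): 0.00119403, 0.000727273, 0.00307692 ms; sum = 0.00499823 ms.
Propagation delays (d/s per hop): 7.00935, 1.44928, 2.27619 ms; sum = 10.7348 ms.
End-to-end = 10.7 ms.

10.7 ms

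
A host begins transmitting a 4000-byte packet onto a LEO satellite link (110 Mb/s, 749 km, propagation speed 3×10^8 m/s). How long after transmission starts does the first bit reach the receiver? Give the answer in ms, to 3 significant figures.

First bit experiences only propagation delay: d/s = 749000/300000000 = 2.50 ms.

2.50 ms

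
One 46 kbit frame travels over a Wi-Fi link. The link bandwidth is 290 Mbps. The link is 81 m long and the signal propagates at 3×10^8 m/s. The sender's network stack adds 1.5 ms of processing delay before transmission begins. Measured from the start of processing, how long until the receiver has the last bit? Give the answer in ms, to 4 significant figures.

1.659 ms

L = 46000 bits.
Transmission delay = L/R = 46000 / 290000000 = 0.158621 ms.
Propagation delay = d/s = 81 m / 300000000 m/s = 0.00027 ms.
Plus processing delay 1.5 ms = 1.5 ms.
Total = 1.659 ms.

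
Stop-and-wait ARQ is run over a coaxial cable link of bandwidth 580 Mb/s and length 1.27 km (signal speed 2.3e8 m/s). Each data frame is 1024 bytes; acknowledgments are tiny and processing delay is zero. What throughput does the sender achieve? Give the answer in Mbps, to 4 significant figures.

325.5 Mbps

t_tx = L/R = 8192/580000000 = 1.41241e-05 s.
t_prop = 1270/2.3e+08 = 5.52174e-06 s; RTT = 1.10435e-05 s.
Cycle = t_tx + RTT = 2.51676e-05 s.
Throughput = L / cycle = 8192 / 2.51676e-05 = 325.5 Mbps.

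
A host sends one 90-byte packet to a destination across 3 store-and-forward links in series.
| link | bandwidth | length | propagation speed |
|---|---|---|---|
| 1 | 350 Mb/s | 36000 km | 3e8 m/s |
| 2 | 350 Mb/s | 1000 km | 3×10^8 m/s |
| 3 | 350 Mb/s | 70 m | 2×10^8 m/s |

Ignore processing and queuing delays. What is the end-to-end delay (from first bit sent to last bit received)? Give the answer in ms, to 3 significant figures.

123 ms

L = 90 × 8 = 720 bits.
Transmission delay per hop = L/R = 720/350000000 = 0.00205714 ms; 3 hops → 0.00617143 ms.
Propagation delays (d/s per hop): 120, 3.33333, 0.00035 ms; sum = 123.334 ms.
End-to-end = 123 ms.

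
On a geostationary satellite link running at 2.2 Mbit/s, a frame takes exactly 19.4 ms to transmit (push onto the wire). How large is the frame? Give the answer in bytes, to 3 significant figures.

5340 bytes

L = R × t_tx = 2200000 b/s × 0.0194 s = 42680 bits.
In bytes: 42680 / 8 = 5340 bytes.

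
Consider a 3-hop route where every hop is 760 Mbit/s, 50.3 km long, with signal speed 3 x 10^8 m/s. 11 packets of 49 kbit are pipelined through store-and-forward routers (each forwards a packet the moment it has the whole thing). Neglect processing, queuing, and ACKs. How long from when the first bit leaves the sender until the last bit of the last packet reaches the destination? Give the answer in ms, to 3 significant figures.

Per-hop transmission t_tx = L/R = 49000/760000000 = 0.0644737 ms.
Per-hop propagation t_prop = 50300/300000000 = 0.167667 ms.
Pipeline fill: first packet needs 3·t_tx to clear all hops; remaining 10 packets each add one t_tx.
Total = (3+11-1)·t_tx + 3·t_prop = 13·0.0644737 + 3·0.167667 = 1.34 ms.

1.34 ms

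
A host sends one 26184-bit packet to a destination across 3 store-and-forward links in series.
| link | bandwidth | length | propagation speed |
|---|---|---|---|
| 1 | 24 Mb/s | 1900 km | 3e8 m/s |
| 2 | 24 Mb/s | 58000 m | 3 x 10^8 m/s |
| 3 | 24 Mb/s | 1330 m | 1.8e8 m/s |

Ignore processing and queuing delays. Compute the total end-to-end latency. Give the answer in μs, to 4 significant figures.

9807 μs

Transmission delay per hop = L/R = 26184/24000000 = 1091 μs; 3 hops → 3273 μs.
Propagation delays (d/s per hop): 6333.33, 193.333, 7.38889 μs; sum = 6534.06 μs.
End-to-end = 9807 μs.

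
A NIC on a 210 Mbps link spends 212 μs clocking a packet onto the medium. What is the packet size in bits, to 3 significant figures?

L = R × t_tx = 210000000 b/s × 0.000212 s = 44520 bits.

44500 bits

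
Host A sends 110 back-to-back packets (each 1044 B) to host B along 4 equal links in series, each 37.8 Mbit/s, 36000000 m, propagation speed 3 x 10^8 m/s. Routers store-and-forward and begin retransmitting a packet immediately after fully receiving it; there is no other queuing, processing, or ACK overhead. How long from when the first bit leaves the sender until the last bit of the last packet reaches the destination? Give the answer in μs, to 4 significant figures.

Per-hop transmission t_tx = L/R = 8352/37800000 = 220.952 μs.
Per-hop propagation t_prop = 36000000/300000000 = 120000 μs.
Pipeline fill: first packet needs 4·t_tx to clear all hops; remaining 109 packets each add one t_tx.
Total = (4+110-1)·t_tx + 4·t_prop = 113·220.952 + 4·120000 = 505000 μs.

505000 μs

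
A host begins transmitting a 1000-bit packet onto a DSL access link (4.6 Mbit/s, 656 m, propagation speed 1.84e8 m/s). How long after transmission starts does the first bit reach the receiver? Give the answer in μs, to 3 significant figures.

First bit experiences only propagation delay: d/s = 656/184000000 = 3.57 μs.

3.57 μs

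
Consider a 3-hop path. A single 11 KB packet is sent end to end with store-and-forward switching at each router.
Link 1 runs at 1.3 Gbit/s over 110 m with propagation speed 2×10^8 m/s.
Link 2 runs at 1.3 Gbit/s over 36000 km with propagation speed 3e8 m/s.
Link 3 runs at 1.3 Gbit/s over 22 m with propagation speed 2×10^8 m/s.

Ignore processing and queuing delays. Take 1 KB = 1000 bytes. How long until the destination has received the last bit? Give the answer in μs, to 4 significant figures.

L = 88000 bits.
Transmission delay per hop = L/R = 88000/1300000000 = 67.6923 μs; 3 hops → 203.077 μs.
Propagation delays (d/s per hop): 0.55, 120000, 0.11 μs; sum = 120001 μs.
End-to-end = 120200 μs.

120200 μs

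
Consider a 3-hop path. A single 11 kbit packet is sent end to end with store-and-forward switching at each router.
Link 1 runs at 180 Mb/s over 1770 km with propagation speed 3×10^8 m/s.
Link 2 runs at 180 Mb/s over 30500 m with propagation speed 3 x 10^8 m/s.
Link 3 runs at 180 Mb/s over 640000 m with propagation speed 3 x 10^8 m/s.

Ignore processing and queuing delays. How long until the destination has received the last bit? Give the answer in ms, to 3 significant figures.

L = 11000 bits.
Transmission delay per hop = L/R = 11000/180000000 = 0.0611111 ms; 3 hops → 0.183333 ms.
Propagation delays (d/s per hop): 5.9, 0.101667, 2.13333 ms; sum = 8.135 ms.
End-to-end = 8.32 ms.

8.32 ms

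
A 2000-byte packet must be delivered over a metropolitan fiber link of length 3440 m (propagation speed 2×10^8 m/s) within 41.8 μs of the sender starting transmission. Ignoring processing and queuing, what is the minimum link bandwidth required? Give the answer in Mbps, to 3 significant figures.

L = 16000 bits.
Propagation delay = 3440 / 200000000 = 17.2 μs.
Transmission budget = 41.8 − 17.2 = 24.6 μs.
R ≥ L / t_tx = 16000 bits / 2.46e-05 s = 650 Mbps.

650 Mbps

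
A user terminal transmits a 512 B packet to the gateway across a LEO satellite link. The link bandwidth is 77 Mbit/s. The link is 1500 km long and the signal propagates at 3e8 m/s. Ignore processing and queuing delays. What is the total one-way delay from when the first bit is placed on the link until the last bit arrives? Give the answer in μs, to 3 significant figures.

5050 μs

L = 512 × 8 = 4096 bits.
Transmission delay = L/R = 4096 / 77000000 = 53.1948 μs.
Propagation delay = d/s = 1500000 m / 300000000 m/s = 5000 μs.
Total = 5050 μs.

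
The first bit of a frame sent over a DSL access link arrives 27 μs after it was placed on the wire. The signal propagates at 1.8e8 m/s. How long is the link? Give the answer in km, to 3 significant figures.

4.86 km

d = s × t_prop = 180000000 × 2.7e-05 = 4.86 km.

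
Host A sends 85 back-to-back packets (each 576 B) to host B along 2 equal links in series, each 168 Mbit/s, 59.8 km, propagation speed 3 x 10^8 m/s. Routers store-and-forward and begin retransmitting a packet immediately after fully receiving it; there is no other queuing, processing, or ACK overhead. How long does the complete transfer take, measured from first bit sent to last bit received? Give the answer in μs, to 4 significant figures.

2758 μs

Per-hop transmission t_tx = L/R = 4608/168000000 = 27.4286 μs.
Per-hop propagation t_prop = 59800/300000000 = 199.333 μs.
Pipeline fill: first packet needs 2·t_tx to clear all hops; remaining 84 packets each add one t_tx.
Total = (2+85-1)·t_tx + 2·t_prop = 86·27.4286 + 2·199.333 = 2758 μs.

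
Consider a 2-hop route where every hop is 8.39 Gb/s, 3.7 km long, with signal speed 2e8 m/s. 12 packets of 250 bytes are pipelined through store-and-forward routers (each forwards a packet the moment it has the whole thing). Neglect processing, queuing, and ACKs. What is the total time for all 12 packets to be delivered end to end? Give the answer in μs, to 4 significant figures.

40.10 μs

Per-hop transmission t_tx = L/R = 2000/8.39e+09 = 0.238379 μs.
Per-hop propagation t_prop = 3700/200000000 = 18.5 μs.
Pipeline fill: first packet needs 2·t_tx to clear all hops; remaining 11 packets each add one t_tx.
Total = (2+12-1)·t_tx + 2·t_prop = 13·0.238379 + 2·18.5 = 40.10 μs.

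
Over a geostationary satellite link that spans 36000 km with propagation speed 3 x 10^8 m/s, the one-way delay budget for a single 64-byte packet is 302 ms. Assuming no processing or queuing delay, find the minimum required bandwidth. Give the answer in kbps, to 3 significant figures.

2.81 kbps

L = 512 bits.
Propagation delay = 36000000 / 300000000 = 120 ms.
Transmission budget = 302 − 120 = 182 ms.
R ≥ L / t_tx = 512 bits / 0.182 s = 2.81 kbps.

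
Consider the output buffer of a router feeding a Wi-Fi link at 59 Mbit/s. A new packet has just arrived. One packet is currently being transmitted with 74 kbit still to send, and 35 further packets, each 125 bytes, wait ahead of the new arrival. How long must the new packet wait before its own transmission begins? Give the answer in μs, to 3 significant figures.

1850 μs

Each queued packet: L/R = 1000/59000000 = 16.9492 μs.
35 queued → 593.22 μs.
Plus remaining 74000 bits of current packet: 1254.24 μs.
Queuing delay = 1850 μs.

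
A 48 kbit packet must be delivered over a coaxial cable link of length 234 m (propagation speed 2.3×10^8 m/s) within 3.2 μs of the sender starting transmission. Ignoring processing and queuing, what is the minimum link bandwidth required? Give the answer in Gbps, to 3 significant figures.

Propagation delay = 234 / 2.3e+08 = 1.01739 μs.
Transmission budget = 3.2 − 1.01739 = 2.18261 μs.
R ≥ L / t_tx = 48000 bits / 2.18261e-06 s = 22.0 Gbps.

22.0 Gbps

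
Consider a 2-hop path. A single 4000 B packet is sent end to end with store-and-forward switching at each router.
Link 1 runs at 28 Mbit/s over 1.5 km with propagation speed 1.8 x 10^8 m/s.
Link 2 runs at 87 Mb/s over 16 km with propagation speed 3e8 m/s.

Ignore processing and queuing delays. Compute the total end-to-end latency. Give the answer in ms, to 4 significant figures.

L = 4000 × 8 = 32000 bits.
Transmission delays (L/R per hop): 1.14286, 0.367816 ms; sum = 1.51067 ms.
Propagation delays (d/s per hop): 0.00833333, 0.0533333 ms; sum = 0.0616667 ms.
End-to-end = 1.572 ms.

1.572 ms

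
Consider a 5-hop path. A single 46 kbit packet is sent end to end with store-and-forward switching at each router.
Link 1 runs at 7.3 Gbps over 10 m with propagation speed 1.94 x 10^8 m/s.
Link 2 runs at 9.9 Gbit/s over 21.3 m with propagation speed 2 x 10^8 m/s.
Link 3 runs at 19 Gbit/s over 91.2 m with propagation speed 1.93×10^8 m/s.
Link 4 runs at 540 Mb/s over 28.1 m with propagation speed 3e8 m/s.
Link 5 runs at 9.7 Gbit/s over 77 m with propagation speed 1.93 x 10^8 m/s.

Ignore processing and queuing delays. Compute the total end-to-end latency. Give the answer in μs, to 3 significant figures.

L = 46000 bits.
Transmission delays (L/R per hop): 6.30137, 4.64646, 2.42105, 85.1852, 4.74227 μs; sum = 103.296 μs.
Propagation delays (d/s per hop): 0.0515464, 0.1065, 0.472539, 0.0936667, 0.398964 μs; sum = 1.12322 μs.
End-to-end = 104 μs.

104 μs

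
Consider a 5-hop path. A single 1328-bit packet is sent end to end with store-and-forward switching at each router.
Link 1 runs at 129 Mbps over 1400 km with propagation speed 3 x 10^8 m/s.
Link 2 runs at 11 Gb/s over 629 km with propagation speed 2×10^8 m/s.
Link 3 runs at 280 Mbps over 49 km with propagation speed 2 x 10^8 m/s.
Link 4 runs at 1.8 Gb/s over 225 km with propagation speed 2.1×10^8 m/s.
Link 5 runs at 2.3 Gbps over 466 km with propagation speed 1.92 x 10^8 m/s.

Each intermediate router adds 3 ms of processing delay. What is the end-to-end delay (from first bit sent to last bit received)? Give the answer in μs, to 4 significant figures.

Transmission delays (L/R per hop): 10.2946, 0.120727, 4.74286, 0.737778, 0.577391 μs; sum = 16.4733 μs.
Propagation delays (d/s per hop): 4666.67, 3145, 245, 1071.43, 2427.08 μs; sum = 11555.2 μs.
Processing at 4 router(s): 4 × 3 ms = 12000 μs.
End-to-end = 23570 μs.

23570 μs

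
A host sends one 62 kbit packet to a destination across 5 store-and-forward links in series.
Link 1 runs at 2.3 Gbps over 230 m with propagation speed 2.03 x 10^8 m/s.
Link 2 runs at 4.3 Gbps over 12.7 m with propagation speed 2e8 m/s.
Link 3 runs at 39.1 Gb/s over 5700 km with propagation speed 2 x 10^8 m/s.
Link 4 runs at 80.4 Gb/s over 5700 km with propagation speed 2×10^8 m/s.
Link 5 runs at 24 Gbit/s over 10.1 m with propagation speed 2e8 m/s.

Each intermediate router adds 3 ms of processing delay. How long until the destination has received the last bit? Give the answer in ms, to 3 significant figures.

L = 62000 bits.
Transmission delays (L/R per hop): 0.0269565, 0.0144186, 0.00158568, 0.000771144, 0.00258333 ms; sum = 0.0463153 ms.
Propagation delays (d/s per hop): 0.001133, 6.35e-05, 28.5, 28.5, 5.05e-05 ms; sum = 57.0012 ms.
Processing at 4 router(s): 4 × 3 ms = 12 ms.
End-to-end = 69.0 ms.

69.0 ms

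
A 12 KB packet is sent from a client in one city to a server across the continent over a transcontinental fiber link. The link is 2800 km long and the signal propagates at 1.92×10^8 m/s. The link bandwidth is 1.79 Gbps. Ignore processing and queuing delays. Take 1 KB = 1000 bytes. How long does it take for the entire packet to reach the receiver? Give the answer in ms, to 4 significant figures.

14.64 ms

L = 96000 bits.
Transmission delay = L/R = 96000 / 1790000000 = 0.0536313 ms.
Propagation delay = d/s = 2800000 m / 192000000 m/s = 14.5833 ms.
Total = 14.64 ms.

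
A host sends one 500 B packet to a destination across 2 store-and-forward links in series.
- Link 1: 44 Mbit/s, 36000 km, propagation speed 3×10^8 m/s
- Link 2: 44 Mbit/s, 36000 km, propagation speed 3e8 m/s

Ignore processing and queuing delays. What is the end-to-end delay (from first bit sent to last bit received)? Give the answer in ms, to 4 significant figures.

240.2 ms

L = 500 × 8 = 4000 bits.
Transmission delay per hop = L/R = 4000/44000000 = 0.0909091 ms; 2 hops → 0.181818 ms.
Propagation delays (d/s per hop): 120, 120 ms; sum = 240 ms.
End-to-end = 240.2 ms.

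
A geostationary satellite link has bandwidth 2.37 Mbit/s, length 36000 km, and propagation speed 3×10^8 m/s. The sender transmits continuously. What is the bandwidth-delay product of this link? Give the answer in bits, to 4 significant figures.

284400 bits

Propagation delay = 36000000 / 300000000 = 0.12 s.
BDP = R × t_prop = 2370000 × 0.12 = 284400 bits.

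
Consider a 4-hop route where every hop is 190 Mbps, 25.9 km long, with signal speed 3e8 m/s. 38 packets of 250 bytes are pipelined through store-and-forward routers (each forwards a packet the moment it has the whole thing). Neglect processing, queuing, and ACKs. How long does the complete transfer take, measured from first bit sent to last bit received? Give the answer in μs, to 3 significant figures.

777 μs

Per-hop transmission t_tx = L/R = 2000/190000000 = 10.5263 μs.
Per-hop propagation t_prop = 25900/300000000 = 86.3333 μs.
Pipeline fill: first packet needs 4·t_tx to clear all hops; remaining 37 packets each add one t_tx.
Total = (4+38-1)·t_tx + 4·t_prop = 41·10.5263 + 4·86.3333 = 777 μs.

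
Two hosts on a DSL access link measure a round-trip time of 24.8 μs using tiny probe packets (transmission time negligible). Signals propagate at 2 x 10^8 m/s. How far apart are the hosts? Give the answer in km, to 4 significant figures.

2.480 km

One-way propagation = RTT/2 = 12.4 μs.
d = s × t = 200000000 × 1.24e-05 = 2.480 km.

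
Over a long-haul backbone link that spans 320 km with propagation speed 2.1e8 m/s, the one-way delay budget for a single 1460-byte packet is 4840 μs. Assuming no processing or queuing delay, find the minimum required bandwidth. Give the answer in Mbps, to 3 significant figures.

3.52 Mbps

L = 11680 bits.
Propagation delay = 320000 / 210000000 = 1523.81 μs.
Transmission budget = 4840 − 1523.81 = 3316.19 μs.
R ≥ L / t_tx = 11680 bits / 0.00331619 s = 3.52 Mbps.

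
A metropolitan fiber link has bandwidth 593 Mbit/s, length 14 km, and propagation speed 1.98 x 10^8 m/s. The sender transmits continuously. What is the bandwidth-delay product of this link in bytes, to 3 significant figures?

Propagation delay = 14000 / 198000000 = 7.07071e-05 s.
BDP = R × t_prop = 593000000 × 7.07071e-05 = 41929.3 bits.
In bytes: 41929.3/8 = 5240 bytes.

5240 bytes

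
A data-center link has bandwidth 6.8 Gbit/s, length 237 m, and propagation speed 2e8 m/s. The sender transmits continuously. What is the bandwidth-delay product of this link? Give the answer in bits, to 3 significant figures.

8060 bits

Propagation delay = 237 / 200000000 = 1.185e-06 s.
BDP = R × t_prop = 6800000000 × 1.185e-06 = 8058 bits.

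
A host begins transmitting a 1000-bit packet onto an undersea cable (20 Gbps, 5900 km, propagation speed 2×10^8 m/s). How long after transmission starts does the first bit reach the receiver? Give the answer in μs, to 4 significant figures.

First bit experiences only propagation delay: d/s = 5900000/200000000 = 29500 μs.

29500 μs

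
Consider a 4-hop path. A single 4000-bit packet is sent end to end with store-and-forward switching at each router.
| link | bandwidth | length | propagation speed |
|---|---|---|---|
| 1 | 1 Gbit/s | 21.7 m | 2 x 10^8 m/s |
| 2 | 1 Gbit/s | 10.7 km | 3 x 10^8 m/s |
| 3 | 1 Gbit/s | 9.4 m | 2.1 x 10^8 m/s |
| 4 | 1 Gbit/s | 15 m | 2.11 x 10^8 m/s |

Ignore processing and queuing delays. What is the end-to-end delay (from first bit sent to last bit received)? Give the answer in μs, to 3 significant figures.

51.9 μs

Transmission delay per hop = L/R = 4000/1000000000 = 4 μs; 4 hops → 16 μs.
Propagation delays (d/s per hop): 0.1085, 35.6667, 0.0447619, 0.07109 μs; sum = 35.891 μs.
End-to-end = 51.9 μs.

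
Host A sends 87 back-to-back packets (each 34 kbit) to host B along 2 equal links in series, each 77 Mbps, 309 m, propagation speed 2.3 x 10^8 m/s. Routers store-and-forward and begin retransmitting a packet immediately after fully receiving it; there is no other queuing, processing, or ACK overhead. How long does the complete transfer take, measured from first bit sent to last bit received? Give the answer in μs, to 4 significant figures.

Per-hop transmission t_tx = L/R = 34000/77000000 = 441.558 μs.
Per-hop propagation t_prop = 309/2.3e+08 = 1.34348 μs.
Pipeline fill: first packet needs 2·t_tx to clear all hops; remaining 86 packets each add one t_tx.
Total = (2+87-1)·t_tx + 2·t_prop = 88·441.558 + 2·1.34348 = 38860 μs.

38860 μs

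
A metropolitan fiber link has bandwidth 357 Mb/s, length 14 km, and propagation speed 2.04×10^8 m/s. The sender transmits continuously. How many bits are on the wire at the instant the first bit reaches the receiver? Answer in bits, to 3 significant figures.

24500 bits

Propagation delay = 14000 / 204000000 = 6.86275e-05 s.
BDP = R × t_prop = 357000000 × 6.86275e-05 = 24500 bits.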